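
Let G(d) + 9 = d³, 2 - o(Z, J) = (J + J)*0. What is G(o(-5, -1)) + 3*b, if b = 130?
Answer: 389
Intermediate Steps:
o(Z, J) = 2 (o(Z, J) = 2 - (J + J)*0 = 2 - 2*J*0 = 2 - 1*0 = 2 + 0 = 2)
G(d) = -9 + d³
G(o(-5, -1)) + 3*b = (-9 + 2³) + 3*130 = (-9 + 8) + 390 = -1 + 390 = 389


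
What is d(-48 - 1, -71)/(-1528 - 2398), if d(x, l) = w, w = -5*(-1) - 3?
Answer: -1/1963 ≈ -0.00050942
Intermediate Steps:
w = 2 (w = 5 - 3 = 2)
d(x, l) = 2
d(-48 - 1, -71)/(-1528 - 2398) = 2/(-1528 - 2398) = 2/(-3926) = 2*(-1/3926) = -1/1963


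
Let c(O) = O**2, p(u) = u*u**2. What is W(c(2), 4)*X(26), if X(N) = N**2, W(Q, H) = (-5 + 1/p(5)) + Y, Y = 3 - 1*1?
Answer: -252824/125 ≈ -2022.6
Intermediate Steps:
Y = 2 (Y = 3 - 1 = 2)
p(u) = u**3
W(Q, H) = -374/125 (W(Q, H) = (-5 + 1/(5**3)) + 2 = (-5 + 1/125) + 2 = -624/125 + 2 = -374/125)
W(c(2), 4)*X(26) = -374/125*26**2 = -374/125*676 = -252824/125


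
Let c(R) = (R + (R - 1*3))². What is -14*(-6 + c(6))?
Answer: -1050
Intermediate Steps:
c(R) = (-3 + 2*R)² (c(R) = (R + (R - 3))² = (R + (-3 + R))² = (-3 + 2*R)²)
-14*(-6 + c(6)) = -14*(-6 + (-3 + 2*6)²) = -14*(-6 + (-3 + 12)²) = -14*(-6 + 9²) = -14*(-6 + 81) = -14*75 = -1050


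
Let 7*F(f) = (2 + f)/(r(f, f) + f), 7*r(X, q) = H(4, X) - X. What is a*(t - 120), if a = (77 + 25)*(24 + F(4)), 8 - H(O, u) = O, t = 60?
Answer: -1037340/7 ≈ -1.4819e+5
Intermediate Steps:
H(O, u) = 8 - O
r(X, q) = 4/7 - X/7 (r(X, q) = ((8 - 1*4) - X)/7 = ((8 - 4) - X)/7 = (4 - X)/7 = 4/7 - X/7)
F(f) = (2 + f)/(7*(4/7 + 6*f/7)) (F(f) = ((2 + f)/((4/7 - f/7) + f))/7 = ((2 + f)/(4/7 + 6*f/7))/7 = (2 + f)/(7*(4/7 + 6*f/7)))
a = 17289/7 (a = (77 + 25)*(24 + (2 + 4)/(2*(2 + 3*4))) = 102*(24 + (½)*6/(2 + 12)) = 102*(24 + (½)*6/14) = 102*(24 + (½)*(1/14)*6) = 102*(24 + 3/14) = 102*(339/14) = 17289/7 ≈ 2469.9)
a*(t - 120) = 17289*(60 - 120)/7 = (17289/7)*(-60) = -1037340/7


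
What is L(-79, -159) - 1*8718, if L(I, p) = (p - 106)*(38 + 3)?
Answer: -19583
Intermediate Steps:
L(I, p) = -4346 + 41*p (L(I, p) = (-106 + p)*41 = -4346 + 41*p)
L(-79, -159) - 1*8718 = (-4346 + 41*(-159)) - 1*8718 = (-4346 - 6519) - 8718 = -10865 - 8718 = -19583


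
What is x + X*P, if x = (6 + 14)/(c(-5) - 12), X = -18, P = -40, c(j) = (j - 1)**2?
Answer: 4325/6 ≈ 720.83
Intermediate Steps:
c(j) = (-1 + j)**2
x = 5/6 (x = (6 + 14)/((-1 - 5)**2 - 12) = 20/((-6)**2 - 12) = 20/(36 - 12) = 20/24 = 20*(1/24) = 5/6 ≈ 0.83333)
x + X*P = 5/6 - 18*(-40) = 5/6 + 720 = 4325/6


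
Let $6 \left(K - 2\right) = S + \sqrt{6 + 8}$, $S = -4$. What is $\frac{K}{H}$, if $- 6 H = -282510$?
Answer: $\frac{4}{141255} + \frac{\sqrt{14}}{282510} \approx 4.1562 \cdot 10^{-5}$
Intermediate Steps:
$H = 47085$ ($H = \left(- \frac{1}{6}\right) \left(-282510\right) = 47085$)
$K = \frac{4}{3} + \frac{\sqrt{14}}{6}$ ($K = 2 + \frac{-4 + \sqrt{6 + 8}}{6} = 2 + \frac{-4 + \sqrt{14}}{6} = 2 - \left(\frac{2}{3} - \frac{\sqrt{14}}{6}\right) = \frac{4}{3} + \frac{\sqrt{14}}{6} \approx 1.9569$)
$\frac{K}{H} = \frac{\frac{4}{3} + \frac{\sqrt{14}}{6}}{47085} = \frac{4}{141255} + \frac{\sqrt{14}}{282510}$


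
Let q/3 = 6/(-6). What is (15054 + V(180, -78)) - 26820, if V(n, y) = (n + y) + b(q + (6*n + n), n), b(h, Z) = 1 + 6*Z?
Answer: -10583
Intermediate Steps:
q = -3 (q = 3*(6/(-6)) = 3*(6*(-⅙)) = 3*(-1) = -3)
V(n, y) = 1 + y + 7*n (V(n, y) = (n + y) + (1 + 6*n) = 1 + y + 7*n)
(15054 + V(180, -78)) - 26820 = (15054 + (1 - 78 + 7*180)) - 26820 = (15054 + (1 - 78 + 1260)) - 26820 = (15054 + 1183) - 26820 = 16237 - 26820 = -10583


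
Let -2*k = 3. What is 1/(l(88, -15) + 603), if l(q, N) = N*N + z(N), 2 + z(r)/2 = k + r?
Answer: 1/791 ≈ 0.0012642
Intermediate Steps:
k = -3/2 (k = -1/2*3 = -3/2 ≈ -1.5000)
z(r) = -7 + 2*r (z(r) = -4 + 2*(-3/2 + r) = -4 + (-3 + 2*r) = -7 + 2*r)
l(q, N) = -7 + N**2 + 2*N (l(q, N) = N*N + (-7 + 2*N) = N**2 + (-7 + 2*N) = -7 + N**2 + 2*N)
1/(l(88, -15) + 603) = 1/((-7 + (-15)**2 + 2*(-15)) + 603) = 1/((-7 + 225 - 30) + 603) = 1/(188 + 603) = 1/791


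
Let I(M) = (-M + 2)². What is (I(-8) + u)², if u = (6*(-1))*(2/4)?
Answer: 9409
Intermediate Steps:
u = -3 (u = -12/4 = -6*½ = -3)
I(M) = (2 - M)²
(I(-8) + u)² = ((-2 - 8)² - 3)² = ((-10)² - 3)² = (100 - 3)² = 97² = 9409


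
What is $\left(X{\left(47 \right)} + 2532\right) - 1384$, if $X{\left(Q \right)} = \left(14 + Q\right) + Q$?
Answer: $1256$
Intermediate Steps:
$X{\left(Q \right)} = 14 + 2 Q$
$\left(X{\left(47 \right)} + 2532\right) - 1384 = \left(\left(14 + 2 \cdot 47\right) + 2532\right) - 1384 = \left(\left(14 + 94\right) + 2532\right) - 1384 = \left(108 + 2532\right) - 1384 = 2640 - 1384 = 1256$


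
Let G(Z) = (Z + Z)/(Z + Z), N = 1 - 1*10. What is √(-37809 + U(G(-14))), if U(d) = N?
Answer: 3*I*√4202 ≈ 194.47*I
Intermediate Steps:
N = -9 (N = 1 - 10 = -9)
G(Z) = 1 (G(Z) = (2*Z)/((2*Z)) = (2*Z)*(1/(2*Z)) = 1)
U(d) = -9
√(-37809 + U(G(-14))) = √(-37809 - 9) = √(-37818) = 3*I*√4202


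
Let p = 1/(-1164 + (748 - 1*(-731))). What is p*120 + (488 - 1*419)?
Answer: 1457/21 ≈ 69.381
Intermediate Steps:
p = 1/315 (p = 1/(-1164 + (748 + 731)) = 1/(-1164 + 1479) = 1/315 ≈ 0.0031746)
p*120 + (488 - 1*419) = (1/315)*120 + (488 - 1*419) = 8/21 + (488 - 419) = 8/21 + 69 = 1457/21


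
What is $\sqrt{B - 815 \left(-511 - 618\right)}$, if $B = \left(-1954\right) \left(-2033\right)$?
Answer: $\sqrt{4892617} \approx 2211.9$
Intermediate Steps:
$B = 3972482$
$\sqrt{B - 815 \left(-511 - 618\right)} = \sqrt{3972482 - 815 \left(-511 - 618\right)} = \sqrt{3972482 - -920135} = \sqrt{3972482 + 920135} = \sqrt{4892617}$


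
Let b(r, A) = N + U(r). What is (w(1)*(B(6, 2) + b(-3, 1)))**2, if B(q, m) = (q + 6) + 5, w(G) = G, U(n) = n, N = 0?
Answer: 196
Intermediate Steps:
B(q, m) = 11 + q (B(q, m) = (6 + q) + 5 = 11 + q)
b(r, A) = r (b(r, A) = 0 + r = r)
(w(1)*(B(6, 2) + b(-3, 1)))**2 = (1*((11 + 6) - 3))**2 = (1*(17 - 3))**2 = (1*14)**2 = 14**2 = 196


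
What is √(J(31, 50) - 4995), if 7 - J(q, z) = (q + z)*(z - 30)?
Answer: 4*I*√413 ≈ 81.29*I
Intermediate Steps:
J(q, z) = 7 - (-30 + z)*(q + z) (J(q, z) = 7 - (q + z)*(z - 30) = 7 - (q + z)*(-30 + z) = 7 - (-30 + z)*(q + z))
√(J(31, 50) - 4995) = √((7 - 1*50² + 30*31 + 30*50 - 1*31*50) - 4995) = √((7 - 1*2500 + 930 + 1500 - 1550) - 4995) = √((7 - 2500 + 930 + 1500 - 1550) - 4995) = √(-1613 - 4995) = √(-6608) = 4*I*√413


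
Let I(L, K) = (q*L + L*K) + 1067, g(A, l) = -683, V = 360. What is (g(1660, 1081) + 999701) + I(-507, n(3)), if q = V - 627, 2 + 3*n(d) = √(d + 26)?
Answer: 1135792 - 169*√29 ≈ 1.1349e+6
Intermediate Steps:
n(d) = -⅔ + √(26 + d)/3 (n(d) = -⅔ + √(d + 26)/3 = -⅔ + √(26 + d)/3)
q = -267 (q = 360 - 627 = -267)
I(L, K) = 1067 - 267*L + K*L (I(L, K) = (-267*L + L*K) + 1067 = (-267*L + K*L) + 1067 = 1067 - 267*L + K*L)
(g(1660, 1081) + 999701) + I(-507, n(3)) = (-683 + 999701) + (1067 - 267*(-507) + (-⅔ + √(26 + 3)/3)*(-507)) = 999018 + (1067 + 135369 + (-⅔ + √29/3)*(-507)) = 999018 + (1067 + 135369 + (338 - 169*√29)) = 999018 + (136774 - 169*√29) = 1135792 - 169*√29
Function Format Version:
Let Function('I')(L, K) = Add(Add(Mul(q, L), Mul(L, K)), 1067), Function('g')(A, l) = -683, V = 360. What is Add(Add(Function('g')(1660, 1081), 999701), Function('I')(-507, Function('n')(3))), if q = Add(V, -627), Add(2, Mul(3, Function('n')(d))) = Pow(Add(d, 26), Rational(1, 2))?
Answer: Add(1135792, Mul(-169, Pow(29, Rational(1, 2)))) ≈ 1.1349e+6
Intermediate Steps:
Function('n')(d) = Add(Rational(-2, 3), Mul(Rational(1, 3), Pow(Add(26, d), Rational(1, 2)))) (Function('n')(d) = Add(Rational(-2, 3), Mul(Rational(1, 3), Pow(Add(d, 26), Rational(1, 2)))) = Add(Rational(-2, 3), Mul(Rational(1, 3), Pow(Add(26, d), Rational(1, 2)))))
q = -267 (q = Add(360, -627) = -267)
Function('I')(L, K) = Add(1067, Mul(-267, L), Mul(K, L)) (Function('I')(L, K) = Add(Add(Mul(-267, L), Mul(L, K)), 1067) = Add(Add(Mul(-267, L), Mul(K, L)), 1067) = Add(1067, Mul(-267, L), Mul(K, L)))
Add(Add(Function('g')(1660, 1081), 999701), Function('I')(-507, Function('n')(3))) = Add(Add(-683, 999701), Add(1067, Mul(-267, -507), Mul(Add(Rational(-2, 3), Mul(Rational(1, 3), Pow(Add(26, 3), Rational(1, 2)))), -507))) = Add(999018, Add(1067, 135369, Mul(Add(Rational(-2, 3), Mul(Rational(1, 3), Pow(29, Rational(1, 2)))), -507))) = Add(999018, Add(1067, 135369, Add(338, Mul(-169, Pow(29, Rational(1, 2)))))) = Add(999018, Add(136774, Mul(-169, Pow(29, Rational(1, 2))))) = Add(1135792, Mul(-169, Pow(29, Rational(1, 2))))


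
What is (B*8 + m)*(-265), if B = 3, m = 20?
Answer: -11660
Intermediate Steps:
(B*8 + m)*(-265) = (3*8 + 20)*(-265) = (24 + 20)*(-265) = 44*(-265) = -11660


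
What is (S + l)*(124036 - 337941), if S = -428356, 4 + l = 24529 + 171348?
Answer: 49729276115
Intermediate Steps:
l = 195873 (l = -4 + (24529 + 171348) = -4 + 195877 = 195873)
(S + l)*(124036 - 337941) = (-428356 + 195873)*(124036 - 337941) = -232483*(-213905) = 49729276115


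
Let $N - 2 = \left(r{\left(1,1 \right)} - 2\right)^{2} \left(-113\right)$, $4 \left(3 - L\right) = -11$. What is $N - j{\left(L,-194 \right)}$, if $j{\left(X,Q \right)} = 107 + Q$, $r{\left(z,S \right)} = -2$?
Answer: $-1719$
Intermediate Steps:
$L = \frac{23}{4}$ ($L = 3 - - \frac{11}{4} = 3 + \frac{11}{4} = \frac{23}{4} \approx 5.75$)
$N = -1806$ ($N = 2 + \left(-2 - 2\right)^{2} \left(-113\right) = 2 + \left(-4\right)^{2} \left(-113\right) = 2 + 16 \left(-113\right) = 2 - 1808 = -1806$)
$N - j{\left(L,-194 \right)} = -1806 - \left(107 - 194\right) = -1806 - -87 = -1806 + 87 = -1719$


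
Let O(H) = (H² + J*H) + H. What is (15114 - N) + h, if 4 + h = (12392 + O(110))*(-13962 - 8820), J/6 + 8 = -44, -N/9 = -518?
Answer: 221405924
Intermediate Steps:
N = 4662 (N = -9*(-518) = 4662)
J = -312 (J = -48 + 6*(-44) = -48 - 264 = -312)
O(H) = H² - 311*H (O(H) = (H² - 312*H) + H = H² - 311*H)
h = 221395472 (h = -4 + (12392 + 110*(-311 + 110))*(-13962 - 8820) = -4 + (12392 + 110*(-201))*(-22782) = -4 + (12392 - 22110)*(-22782) = -4 - 9718*(-22782) = -4 + 221395476 = 221395472)
(15114 - N) + h = (15114 - 1*4662) + 221395472 = (15114 - 4662) + 221395472 = 10452 + 221395472 = 221405924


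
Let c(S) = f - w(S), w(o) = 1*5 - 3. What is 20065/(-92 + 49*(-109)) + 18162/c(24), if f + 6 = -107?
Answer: -100981621/624795 ≈ -161.62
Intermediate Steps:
w(o) = 2 (w(o) = 5 - 3 = 2)
f = -113 (f = -6 - 107 = -113)
c(S) = -115 (c(S) = -113 - 1*2 = -113 - 2 = -115)
20065/(-92 + 49*(-109)) + 18162/c(24) = 20065/(-92 + 49*(-109)) + 18162/(-115) = 20065/(-92 - 5341) + 18162*(-1/115) = 20065/(-5433) - 18162/115 = 20065*(-1/5433) - 18162/115 = -20065/5433 - 18162/115 = -100981621/624795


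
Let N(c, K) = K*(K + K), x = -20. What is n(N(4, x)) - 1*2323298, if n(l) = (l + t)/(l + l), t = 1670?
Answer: -371727433/160 ≈ -2.3233e+6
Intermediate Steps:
N(c, K) = 2*K² (N(c, K) = K*(2*K) = 2*K²)
n(l) = (1670 + l)/(2*l) (n(l) = (l + 1670)/(l + l) = (1670 + l)/((2*l)) = (1670 + l)*(1/(2*l)) = (1670 + l)/(2*l))
n(N(4, x)) - 1*2323298 = (1670 + 2*(-20)²)/(2*((2*(-20)²))) - 1*2323298 = (1670 + 2*400)/(2*((2*400))) - 2323298 = (½)*(1670 + 800)/800 - 2323298 = (½)*(1/800)*2470 - 2323298 = 247/160 - 2323298 = -371727433/160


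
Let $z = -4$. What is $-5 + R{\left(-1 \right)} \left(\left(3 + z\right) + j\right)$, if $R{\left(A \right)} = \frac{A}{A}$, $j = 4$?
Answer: $-2$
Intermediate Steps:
$R{\left(A \right)} = 1$
$-5 + R{\left(-1 \right)} \left(\left(3 + z\right) + j\right) = -5 + 1 \left(\left(3 - 4\right) + 4\right) = -5 + 1 \left(-1 + 4\right) = -5 + 1 \cdot 3 = -5 + 3 = -2$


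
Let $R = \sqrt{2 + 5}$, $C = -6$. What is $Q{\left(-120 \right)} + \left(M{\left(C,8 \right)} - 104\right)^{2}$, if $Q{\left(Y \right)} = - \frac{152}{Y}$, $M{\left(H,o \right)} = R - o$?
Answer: $\frac{188284}{15} - 224 \sqrt{7} \approx 11960.0$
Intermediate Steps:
$R = \sqrt{7} \approx 2.6458$
$M{\left(H,o \right)} = \sqrt{7} - o$
$Q{\left(-120 \right)} + \left(M{\left(C,8 \right)} - 104\right)^{2} = - \frac{152}{-120} + \left(\left(\sqrt{7} - 8\right) - 104\right)^{2} = \left(-152\right) \left(- \frac{1}{120}\right) + \left(\left(\sqrt{7} - 8\right) - 104\right)^{2} = \frac{19}{15} + \left(\left(-8 + \sqrt{7}\right) - 104\right)^{2} = \frac{19}{15} + \left(-112 + \sqrt{7}\right)^{2}$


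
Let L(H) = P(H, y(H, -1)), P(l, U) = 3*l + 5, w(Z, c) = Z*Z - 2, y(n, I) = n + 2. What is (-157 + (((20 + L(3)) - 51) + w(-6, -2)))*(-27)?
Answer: 3780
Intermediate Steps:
y(n, I) = 2 + n
w(Z, c) = -2 + Z² (w(Z, c) = Z² - 2 = -2 + Z²)
P(l, U) = 5 + 3*l
L(H) = 5 + 3*H
(-157 + (((20 + L(3)) - 51) + w(-6, -2)))*(-27) = (-157 + (((20 + (5 + 3*3)) - 51) + (-2 + (-6)²)))*(-27) = (-157 + (((20 + (5 + 9)) - 51) + (-2 + 36)))*(-27) = (-157 + (((20 + 14) - 51) + 34))*(-27) = (-157 + ((34 - 51) + 34))*(-27) = (-157 + (-17 + 34))*(-27) = (-157 + 17)*(-27) = -140*(-27) = 3780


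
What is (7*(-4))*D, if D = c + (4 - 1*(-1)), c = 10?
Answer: -420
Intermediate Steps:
D = 15 (D = 10 + (4 - 1*(-1)) = 10 + (4 + 1) = 10 + 5 = 15)
(7*(-4))*D = (7*(-4))*15 = -28*15 = -420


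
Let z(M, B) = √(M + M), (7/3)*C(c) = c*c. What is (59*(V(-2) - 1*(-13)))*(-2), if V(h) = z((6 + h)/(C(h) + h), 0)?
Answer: -1534 - 236*I*√7 ≈ -1534.0 - 624.4*I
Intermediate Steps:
C(c) = 3*c²/7 (C(c) = 3*(c*c)/7 = 3*c²/7)
z(M, B) = √2*√M (z(M, B) = √(2*M) = √2*√M)
V(h) = √2*√((6 + h)/(h + 3*h²/7)) (V(h) = √2*√((6 + h)/(3*h²/7 + h)) = √2*√((6 + h)/(h + 3*h²/7)))
(59*(V(-2) - 1*(-13)))*(-2) = (59*(√14*√((6 - 2)/((-2)*(7 + 3*(-2)))) - 1*(-13)))*(-2) = (59*(√14*√(-½*4/(7 - 6)) + 13))*(-2) = (59*(√14*√(-½*4/1) + 13))*(-2) = (59*(√14*√(-½*1*4) + 13))*(-2) = (59*(√14*√(-2) + 13))*(-2) = (59*(√14*(I*√2) + 13))*(-2) = (59*(2*I*√7 + 13))*(-2) = (59*(13 + 2*I*√7))*(-2) = (767 + 118*I*√7)*(-2) = -1534 - 236*I*√7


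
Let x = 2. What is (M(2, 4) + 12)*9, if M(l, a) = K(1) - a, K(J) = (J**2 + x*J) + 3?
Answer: 126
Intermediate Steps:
K(J) = 3 + J**2 + 2*J (K(J) = (J**2 + 2*J) + 3 = 3 + J**2 + 2*J)
M(l, a) = 6 - a (M(l, a) = (3 + 1**2 + 2*1) - a = (3 + 1 + 2) - a = 6 - a)
(M(2, 4) + 12)*9 = ((6 - 1*4) + 12)*9 = ((6 - 4) + 12)*9 = (2 + 12)*9 = 14*9 = 126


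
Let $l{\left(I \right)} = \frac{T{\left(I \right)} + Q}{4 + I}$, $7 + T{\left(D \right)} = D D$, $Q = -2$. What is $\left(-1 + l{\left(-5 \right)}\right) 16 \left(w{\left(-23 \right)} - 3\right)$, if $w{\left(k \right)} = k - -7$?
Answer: $5168$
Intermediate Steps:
$T{\left(D \right)} = -7 + D^{2}$ ($T{\left(D \right)} = -7 + D D = -7 + D^{2}$)
$w{\left(k \right)} = 7 + k$ ($w{\left(k \right)} = k + 7 = 7 + k$)
$l{\left(I \right)} = \frac{-9 + I^{2}}{4 + I}$ ($l{\left(I \right)} = \frac{\left(-7 + I^{2}\right) - 2}{4 + I} = \frac{-9 + I^{2}}{4 + I}$)
$\left(-1 + l{\left(-5 \right)}\right) 16 \left(w{\left(-23 \right)} - 3\right) = \left(-1 + \frac{-9 + \left(-5\right)^{2}}{4 - 5}\right) 16 \left(\left(7 - 23\right) - 3\right) = \left(-1 + \frac{-9 + 25}{-1}\right) 16 \left(-16 - 3\right) = \left(-1 - 16\right) 16 \left(-19\right) = \left(-17\right) 16 \left(-19\right) = \left(-272\right) \left(-19\right) = 5168$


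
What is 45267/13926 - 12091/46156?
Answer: 29105521/9738916 ≈ 2.9886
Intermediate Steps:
45267/13926 - 12091/46156 = 45267*(1/13926) - 12091*1/46156 = 15089/4642 - 12091/46156 = 29105521/9738916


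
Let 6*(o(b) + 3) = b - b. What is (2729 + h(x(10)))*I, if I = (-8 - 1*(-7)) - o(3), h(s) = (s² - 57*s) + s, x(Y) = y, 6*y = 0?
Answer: 5458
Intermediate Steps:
y = 0 (y = (⅙)*0 = 0)
x(Y) = 0
h(s) = s² - 56*s
o(b) = -3 (o(b) = -3 + (b - b)/6 = -3 + (⅙)*0 = -3 + 0 = -3)
I = 2 (I = (-8 - 1*(-7)) - 1*(-3) = (-8 + 7) + 3 = -1 + 3 = 2)
(2729 + h(x(10)))*I = (2729 + 0*(-56 + 0))*2 = (2729 + 0*(-56))*2 = (2729 + 0)*2 = 2729*2 = 5458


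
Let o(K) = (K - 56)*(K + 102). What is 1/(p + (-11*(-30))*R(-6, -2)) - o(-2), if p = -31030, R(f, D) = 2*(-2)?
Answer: 187629999/32350 ≈ 5800.0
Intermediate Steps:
R(f, D) = -4
o(K) = (-56 + K)*(102 + K)
1/(p + (-11*(-30))*R(-6, -2)) - o(-2) = 1/(-31030 - 11*(-30)*(-4)) - (-5712 + (-2)² + 46*(-2)) = 1/(-31030 + 330*(-4)) - (-5712 + 4 - 92) = 1/(-31030 - 1320) - 1*(-5800) = 1/(-32350) + 5800 = -1/32350 + 5800 = 187629999/32350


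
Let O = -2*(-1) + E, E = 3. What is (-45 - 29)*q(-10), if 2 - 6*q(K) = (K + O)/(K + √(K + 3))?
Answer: -6068/321 + 185*I*√7/321 ≈ -18.903 + 1.5248*I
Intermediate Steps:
O = 5 (O = -2*(-1) + 3 = 2 + 3 = 5)
q(K) = ⅓ - (5 + K)/(6*(K + √(3 + K))) (q(K) = ⅓ - (K + 5)/(6*(K + √(K + 3))) = ⅓ - (5 + K)/(6*(K + √(3 + K))))
(-45 - 29)*q(-10) = (-45 - 29)*((-5 - 10 + 2*√(3 - 10))/(6*(-10 + √(3 - 10)))) = -37*(-5 - 10 + 2*√(-7))/(3*(-10 + √(-7))) = -37*(-5 - 10 + 2*(I*√7))/(3*(-10 + I*√7)) = -37*(-5 - 10 + 2*I*√7)/(3*(-10 + I*√7)) = -37*(-15 + 2*I*√7)/(3*(-10 + I*√7))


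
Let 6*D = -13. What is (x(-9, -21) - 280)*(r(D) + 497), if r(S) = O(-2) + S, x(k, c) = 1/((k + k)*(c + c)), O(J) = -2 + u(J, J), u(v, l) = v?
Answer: -623394655/4536 ≈ -1.3743e+5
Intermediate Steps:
O(J) = -2 + J
x(k, c) = 1/(4*c*k) (x(k, c) = 1/((2*k)*(2*c)) = 1/(4*c*k))
D = -13/6 (D = (⅙)*(-13) = -13/6 ≈ -2.1667)
r(S) = -4 + S (r(S) = (-2 - 2) + S = -4 + S)
(x(-9, -21) - 280)*(r(D) + 497) = ((¼)/(-21*(-9)) - 280)*((-4 - 13/6) + 497) = ((¼)*(-1/21)*(-⅑) - 280)*(-37/6 + 497) = (1/756 - 280)*(2945/6) = -211679/756*2945/6 = -623394655/4536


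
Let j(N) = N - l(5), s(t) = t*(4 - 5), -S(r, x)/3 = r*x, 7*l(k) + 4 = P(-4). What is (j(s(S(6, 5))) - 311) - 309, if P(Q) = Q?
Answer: -3702/7 ≈ -528.86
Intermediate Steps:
l(k) = -8/7 (l(k) = -4/7 + (⅐)*(-4) = -4/7 - 4/7 = -8/7)
S(r, x) = -3*r*x
s(t) = -t (s(t) = t*(-1) = -t)
j(N) = 8/7 + N (j(N) = N - 1*(-8/7) = N + 8/7 = 8/7 + N)
(j(s(S(6, 5))) - 311) - 309 = ((8/7 - (-3)*6*5) - 311) - 309 = ((8/7 - 1*(-90)) - 311) - 309 = ((8/7 + 90) - 311) - 309 = (638/7 - 311) - 309 = -1539/7 - 309 = -3702/7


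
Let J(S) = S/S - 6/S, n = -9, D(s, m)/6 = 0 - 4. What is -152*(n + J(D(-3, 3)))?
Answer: 1178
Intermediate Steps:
D(s, m) = -24 (D(s, m) = 6*(0 - 4) = 6*(-4) = -24)
J(S) = 1 - 6/S
-152*(n + J(D(-3, 3))) = -152*(-9 + (-6 - 24)/(-24)) = -152*(-9 - 1/24*(-30)) = -152*(-9 + 5/4) = -152*(-31/4) = 1178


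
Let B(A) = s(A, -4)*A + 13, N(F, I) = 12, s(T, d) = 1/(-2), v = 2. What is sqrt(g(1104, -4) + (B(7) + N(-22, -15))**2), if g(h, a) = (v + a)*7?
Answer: sqrt(1793)/2 ≈ 21.172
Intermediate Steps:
s(T, d) = -1/2
g(h, a) = 14 + 7*a (g(h, a) = (2 + a)*7 = 14 + 7*a)
B(A) = 13 - A/2 (B(A) = -A/2 + 13 = 13 - A/2)
sqrt(g(1104, -4) + (B(7) + N(-22, -15))**2) = sqrt((14 + 7*(-4)) + ((13 - 1/2*7) + 12)**2) = sqrt((14 - 28) + ((13 - 7/2) + 12)**2) = sqrt(-14 + (19/2 + 12)**2) = sqrt(-14 + (43/2)**2) = sqrt(-14 + 1849/4) = sqrt(1793/4) = sqrt(1793)/2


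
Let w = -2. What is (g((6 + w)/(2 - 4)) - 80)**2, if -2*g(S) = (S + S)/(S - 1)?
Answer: 58564/9 ≈ 6507.1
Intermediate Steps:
g(S) = -S/(-1 + S) (g(S) = -(S + S)/(2*(S - 1)) = -2*S/(2*(-1 + S)) = -S/(-1 + S))
(g((6 + w)/(2 - 4)) - 80)**2 = (-(6 - 2)/(2 - 4)/(-1 + (6 - 2)/(2 - 4)) - 80)**2 = (-4/(-2)/(-1 + 4/(-2)) - 80)**2 = (-4*(-1/2)/(-1 + 4*(-1/2)) - 80)**2 = (-1*(-2)/(-1 - 2) - 80)**2 = (-1*(-2)/(-3) - 80)**2 = (-1*(-2)*(-1/3) - 80)**2 = (-2/3 - 80)**2 = (-242/3)**2 = 58564/9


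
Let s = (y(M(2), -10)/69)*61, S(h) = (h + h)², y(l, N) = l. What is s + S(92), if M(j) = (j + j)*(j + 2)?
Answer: 2337040/69 ≈ 33870.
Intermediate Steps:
M(j) = 2*j*(2 + j) (M(j) = (2*j)*(2 + j) = 2*j*(2 + j))
S(h) = 4*h² (S(h) = (2*h)² = 4*h²)
s = 976/69 (s = ((2*2*(2 + 2))/69)*61 = ((2*2*4)/69)*61 = ((1/69)*16)*61 = (16/69)*61 = 976/69 ≈ 14.145)
s + S(92) = 976/69 + 4*92² = 976/69 + 4*8464 = 976/69 + 33856 = 2337040/69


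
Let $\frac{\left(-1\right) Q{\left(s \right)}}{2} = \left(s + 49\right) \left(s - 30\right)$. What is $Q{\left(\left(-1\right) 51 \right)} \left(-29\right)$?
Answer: $9396$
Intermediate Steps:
$Q{\left(s \right)} = - 2 \left(-30 + s\right) \left(49 + s\right)$ ($Q{\left(s \right)} = - 2 \left(s + 49\right) \left(s - 30\right) = - 2 \left(49 + s\right) \left(-30 + s\right) = - 2 \left(-30 + s\right) \left(49 + s\right)$)
$Q{\left(\left(-1\right) 51 \right)} \left(-29\right) = \left(2940 - 38 \left(\left(-1\right) 51\right) - 2 \left(\left(-1\right) 51\right)^{2}\right) \left(-29\right) = \left(2940 - -1938 - 2 \left(-51\right)^{2}\right) \left(-29\right) = \left(2940 + 1938 - 5202\right) \left(-29\right) = \left(-324\right) \left(-29\right) = 9396$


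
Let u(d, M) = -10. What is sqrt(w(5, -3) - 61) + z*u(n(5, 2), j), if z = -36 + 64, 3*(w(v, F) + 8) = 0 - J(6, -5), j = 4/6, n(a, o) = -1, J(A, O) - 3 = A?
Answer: -280 + 6*I*sqrt(2) ≈ -280.0 + 8.4853*I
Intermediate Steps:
J(A, O) = 3 + A
j = 2/3 (j = 4*(1/6) = 2/3 ≈ 0.66667)
w(v, F) = -11 (w(v, F) = -8 + (0 - (3 + 6))/3 = -8 + (0 - 1*9)/3 = -8 + (0 - 9)/3 = -8 + (1/3)*(-9) = -8 - 3 = -11)
z = 28
sqrt(w(5, -3) - 61) + z*u(n(5, 2), j) = sqrt(-11 - 61) + 28*(-10) = sqrt(-72) - 280 = 6*I*sqrt(2) - 280 = -280 + 6*I*sqrt(2)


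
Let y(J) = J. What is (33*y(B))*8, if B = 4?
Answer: 1056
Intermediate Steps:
(33*y(B))*8 = (33*4)*8 = 132*8 = 1056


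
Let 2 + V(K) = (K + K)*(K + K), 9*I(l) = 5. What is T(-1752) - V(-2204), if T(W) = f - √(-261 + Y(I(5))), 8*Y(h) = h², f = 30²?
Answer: -19429562 - I*√338206/36 ≈ -1.943e+7 - 16.154*I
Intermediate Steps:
f = 900
I(l) = 5/9 (I(l) = (⅑)*5 = 5/9)
V(K) = -2 + 4*K² (V(K) = -2 + (K + K)*(K + K) = -2 + (2*K)*(2*K) = -2 + 4*K²)
Y(h) = h²/8
T(W) = 900 - I*√338206/36 (T(W) = 900 - √(-261 + (5/9)²/8) = 900 - √(-261 + (⅛)*(25/81)) = 900 - √(-261 + 25/648) = 900 - √(-169103/648) = 900 - I*√338206/36)
T(-1752) - V(-2204) = (900 - I*√338206/36) - (-2 + 4*(-2204)²) = (900 - I*√338206/36) - (-2 + 4*4857616) = (900 - I*√338206/36) - (-2 + 19430464) = (900 - I*√338206/36) - 1*19430462 = (900 - I*√338206/36) - 19430462 = -19429562 - I*√338206/36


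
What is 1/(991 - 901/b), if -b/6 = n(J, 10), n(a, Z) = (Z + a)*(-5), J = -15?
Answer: 150/149551 ≈ 0.0010030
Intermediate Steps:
n(a, Z) = -5*Z - 5*a
b = -150 (b = -6*(-5*10 - 5*(-15)) = -6*(-50 + 75) = -6*25 = -150)
1/(991 - 901/b) = 1/(991 - 901/(-150)) = 1/(991 - 901*(-1/150)) = 1/(991 + 901/150) = 1/(149551/150) = 150/149551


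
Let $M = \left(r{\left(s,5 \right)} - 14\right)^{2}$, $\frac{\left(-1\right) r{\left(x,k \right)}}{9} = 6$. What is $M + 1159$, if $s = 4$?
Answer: $5783$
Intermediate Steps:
$r{\left(x,k \right)} = -54$ ($r{\left(x,k \right)} = \left(-9\right) 6 = -54$)
$M = 4624$ ($M = \left(-54 - 14\right)^{2} = \left(-68\right)^{2} = 4624$)
$M + 1159 = 4624 + 1159 = 5783$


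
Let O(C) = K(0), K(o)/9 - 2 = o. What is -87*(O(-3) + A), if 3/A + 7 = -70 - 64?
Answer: -73515/47 ≈ -1564.1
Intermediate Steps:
K(o) = 18 + 9*o
A = -1/47 (A = 3/(-7 + (-70 - 64)) = 3/(-7 - 134) = 3/(-141) = 3*(-1/141) = -1/47 ≈ -0.021277)
O(C) = 18 (O(C) = 18 + 9*0 = 18 + 0 = 18)
-87*(O(-3) + A) = -87*(18 - 1/47) = -87*845/47 = -73515/47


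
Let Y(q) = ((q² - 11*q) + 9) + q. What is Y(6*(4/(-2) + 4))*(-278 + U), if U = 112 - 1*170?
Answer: -11088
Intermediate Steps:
U = -58 (U = 112 - 170 = -58)
Y(q) = 9 + q² - 10*q (Y(q) = (9 + q² - 11*q) + q = 9 + q² - 10*q)
Y(6*(4/(-2) + 4))*(-278 + U) = (9 + (6*(4/(-2) + 4))² - 60*(4/(-2) + 4))*(-278 - 58) = (9 + (6*(4*(-½) + 4))² - 60*(4*(-½) + 4))*(-336) = (9 + (6*(-2 + 4))² - 60*(-2 + 4))*(-336) = (9 + (6*2)² - 60*2)*(-336) = (9 + 12² - 10*12)*(-336) = (9 + 144 - 120)*(-336) = 33*(-336) = -11088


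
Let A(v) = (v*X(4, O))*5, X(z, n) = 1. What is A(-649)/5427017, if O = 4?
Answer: -3245/5427017 ≈ -0.00059793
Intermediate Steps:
A(v) = 5*v (A(v) = (v*1)*5 = v*5 = 5*v)
A(-649)/5427017 = (5*(-649))/5427017 = -3245*1/5427017 = -3245/5427017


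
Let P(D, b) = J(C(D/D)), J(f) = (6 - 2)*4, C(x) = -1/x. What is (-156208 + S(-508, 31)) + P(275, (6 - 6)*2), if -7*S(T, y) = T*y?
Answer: -1077596/7 ≈ -1.5394e+5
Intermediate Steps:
S(T, y) = -T*y/7
J(f) = 16 (J(f) = 4*4 = 16)
P(D, b) = 16
(-156208 + S(-508, 31)) + P(275, (6 - 6)*2) = (-156208 - 1/7*(-508)*31) + 16 = (-156208 + 15748/7) + 16 = -1077708/7 + 16 = -1077596/7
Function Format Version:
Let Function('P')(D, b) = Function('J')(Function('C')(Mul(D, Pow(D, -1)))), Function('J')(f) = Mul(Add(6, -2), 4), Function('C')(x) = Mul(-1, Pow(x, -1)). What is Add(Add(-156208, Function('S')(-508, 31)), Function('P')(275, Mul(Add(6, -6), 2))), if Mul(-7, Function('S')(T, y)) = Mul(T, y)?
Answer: Rational(-1077596, 7) ≈ -1.5394e+5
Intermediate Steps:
Function('S')(T, y) = Mul(Rational(-1, 7), T, y) (Function('S')(T, y) = Mul(Rational(-1, 7), Mul(T, y)) = Mul(Rational(-1, 7), T, y))
Function('J')(f) = 16 (Function('J')(f) = Mul(4, 4) = 16)
Function('P')(D, b) = 16
Add(Add(-156208, Function('S')(-508, 31)), Function('P')(275, Mul(Add(6, -6), 2))) = Add(Add(-156208, Mul(Rational(-1, 7), -508, 31)), 16) = Add(Add(-156208, Rational(15748, 7)), 16) = Add(Rational(-1077708, 7), 16) = Rational(-1077596, 7)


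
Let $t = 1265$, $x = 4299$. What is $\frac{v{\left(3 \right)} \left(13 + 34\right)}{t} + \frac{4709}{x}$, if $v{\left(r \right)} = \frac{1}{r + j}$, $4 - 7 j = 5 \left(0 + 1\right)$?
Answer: $\frac{120552071}{108764700} \approx 1.1084$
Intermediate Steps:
$j = - \frac{1}{7}$ ($j = \frac{4}{7} - \frac{5 \left(0 + 1\right)}{7} = \frac{4}{7} - \frac{5 \cdot 1}{7} = \frac{4}{7} - \frac{5}{7} = - \frac{1}{7} \approx -0.14286$)
$v{\left(r \right)} = \frac{1}{- \frac{1}{7} + r}$ ($v{\left(r \right)} = \frac{1}{r - \frac{1}{7}} = \frac{1}{- \frac{1}{7} + r}$)
$\frac{v{\left(3 \right)} \left(13 + 34\right)}{t} + \frac{4709}{x} = \frac{\frac{7}{-1 + 7 \cdot 3} \left(13 + 34\right)}{1265} + \frac{4709}{4299} = \frac{7}{-1 + 21} \cdot 47 \cdot \frac{1}{1265} + 4709 \cdot \frac{1}{4299} = \frac{7}{20} \cdot 47 \cdot \frac{1}{1265} + \frac{4709}{4299} = \frac{329}{20} \cdot \frac{1}{1265} + \frac{4709}{4299} = \frac{329}{25300} + \frac{4709}{4299} = \frac{120552071}{108764700}$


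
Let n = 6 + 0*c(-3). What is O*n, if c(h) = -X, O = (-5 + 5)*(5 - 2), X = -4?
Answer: 0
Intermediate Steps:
O = 0 (O = 0*3 = 0)
c(h) = 4 (c(h) = -1*(-4) = 4)
n = 6 (n = 6 + 0*4 = 6 + 0 = 6)
O*n = 0*6 = 0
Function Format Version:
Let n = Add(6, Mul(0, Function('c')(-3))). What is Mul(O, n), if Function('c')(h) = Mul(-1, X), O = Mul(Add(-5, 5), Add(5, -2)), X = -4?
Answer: 0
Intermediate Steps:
O = 0 (O = Mul(0, 3) = 0)
Function('c')(h) = 4 (Function('c')(h) = Mul(-1, -4) = 4)
n = 6 (n = Add(6, Mul(0, 4)) = Add(6, 0) = 6)
Mul(O, n) = Mul(0, 6) = 0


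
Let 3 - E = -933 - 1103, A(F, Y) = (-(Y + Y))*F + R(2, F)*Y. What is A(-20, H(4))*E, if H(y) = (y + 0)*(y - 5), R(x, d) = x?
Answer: -342552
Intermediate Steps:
H(y) = y*(-5 + y)
A(F, Y) = 2*Y - 2*F*Y (A(F, Y) = (-(Y + Y))*F + 2*Y = (-2*Y)*F + 2*Y = -2*F*Y + 2*Y = 2*Y - 2*F*Y)
E = 2039 (E = 3 - (-933 - 1103) = 3 - 1*(-2036) = 3 + 2036 = 2039)
A(-20, H(4))*E = (2*(4*(-5 + 4))*(1 - 1*(-20)))*2039 = (2*(4*(-1))*(1 + 20))*2039 = (2*(-4)*21)*2039 = -168*2039 = -342552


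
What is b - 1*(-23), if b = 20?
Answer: 43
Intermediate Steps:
b - 1*(-23) = 20 - 1*(-23) = 20 + 23 = 43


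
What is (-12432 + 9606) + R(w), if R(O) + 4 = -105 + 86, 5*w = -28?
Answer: -2849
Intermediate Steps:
w = -28/5 (w = (1/5)*(-28) = -28/5 ≈ -5.6000)
R(O) = -23 (R(O) = -4 + (-105 + 86) = -4 - 19 = -23)
(-12432 + 9606) + R(w) = (-12432 + 9606) - 23 = -2826 - 23 = -2849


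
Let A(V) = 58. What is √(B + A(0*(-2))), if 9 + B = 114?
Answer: √163 ≈ 12.767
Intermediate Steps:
B = 105 (B = -9 + 114 = 105)
√(B + A(0*(-2))) = √(105 + 58) = √163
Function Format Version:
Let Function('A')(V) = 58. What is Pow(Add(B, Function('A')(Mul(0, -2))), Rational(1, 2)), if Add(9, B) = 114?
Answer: Pow(163, Rational(1, 2)) ≈ 12.767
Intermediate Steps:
B = 105 (B = Add(-9, 114) = 105)
Pow(Add(B, Function('A')(Mul(0, -2))), Rational(1, 2)) = Pow(Add(105, 58), Rational(1, 2)) = Pow(163, Rational(1, 2))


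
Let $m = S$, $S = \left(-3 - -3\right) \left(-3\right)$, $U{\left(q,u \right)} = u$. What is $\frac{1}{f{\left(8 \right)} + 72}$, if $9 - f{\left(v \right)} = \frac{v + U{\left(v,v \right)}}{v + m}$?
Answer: $\frac{1}{79} \approx 0.012658$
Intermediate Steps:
$S = 0$ ($S = \left(-3 + 3\right) \left(-3\right) = 0 \left(-3\right) = 0$)
$m = 0$
$f{\left(v \right)} = 7$ ($f{\left(v \right)} = 9 - \frac{v + v}{v + 0} = 9 - \frac{2 v}{v} = 9 - 2 = 7$)
$\frac{1}{f{\left(8 \right)} + 72} = \frac{1}{7 + 72} = \frac{1}{79}$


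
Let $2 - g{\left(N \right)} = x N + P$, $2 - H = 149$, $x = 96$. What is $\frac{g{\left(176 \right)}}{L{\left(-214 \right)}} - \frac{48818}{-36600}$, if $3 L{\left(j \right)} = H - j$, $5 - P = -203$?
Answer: $- \frac{937264397}{1226100} \approx -764.43$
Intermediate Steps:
$P = 208$ ($P = 5 - -203 = 5 + 203 = 208$)
$H = -147$ ($H = 2 - 149 = -147$)
$L{\left(j \right)} = -49 - \frac{j}{3}$ ($L{\left(j \right)} = \frac{-147 - j}{3} = -49 - \frac{j}{3}$)
$g{\left(N \right)} = -206 - 96 N$ ($g{\left(N \right)} = 2 - \left(96 N + 208\right) = 2 - \left(208 + 96 N\right) = -206 - 96 N$)
$\frac{g{\left(176 \right)}}{L{\left(-214 \right)}} - \frac{48818}{-36600} = \frac{-206 - 16896}{-49 - - \frac{214}{3}} - \frac{48818}{-36600} = \frac{-206 - 16896}{-49 + \frac{214}{3}} - - \frac{24409}{18300} = - \frac{17102}{\frac{67}{3}} + \frac{24409}{18300} = \left(-17102\right) \frac{3}{67} + \frac{24409}{18300} = - \frac{51306}{67} + \frac{24409}{18300} = - \frac{937264397}{1226100}$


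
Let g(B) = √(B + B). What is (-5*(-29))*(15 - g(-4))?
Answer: 2175 - 290*I*√2 ≈ 2175.0 - 410.12*I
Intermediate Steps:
g(B) = √2*√B (g(B) = √(2*B) = √2*√B)
(-5*(-29))*(15 - g(-4)) = (-5*(-29))*(15 - √2*√(-4)) = 145*(15 - √2*2*I) = 145*(15 - 2*I*√2) = 2175 - 290*I*√2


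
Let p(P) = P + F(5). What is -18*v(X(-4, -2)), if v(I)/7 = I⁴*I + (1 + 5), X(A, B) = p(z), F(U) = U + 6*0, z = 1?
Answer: -980532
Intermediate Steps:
F(U) = U (F(U) = U + 0 = U)
p(P) = 5 + P (p(P) = P + 5 = 5 + P)
X(A, B) = 6 (X(A, B) = 5 + 1 = 6)
v(I) = 42 + 7*I⁵ (v(I) = 7*(I⁴*I + (1 + 5)) = 7*(I⁵ + 6) = 7*(6 + I⁵) = 42 + 7*I⁵)
-18*v(X(-4, -2)) = -18*(42 + 7*6⁵) = -18*(42 + 7*7776) = -18*(42 + 54432) = -18*54474 = -980532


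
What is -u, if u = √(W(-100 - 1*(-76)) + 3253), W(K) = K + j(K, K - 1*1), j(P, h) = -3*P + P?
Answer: -√3277 ≈ -57.245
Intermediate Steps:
j(P, h) = -2*P
W(K) = -K (W(K) = K - 2*K = -K)
u = √3277 (u = √(-(-100 - 1*(-76)) + 3253) = √(-(-100 + 76) + 3253) = √(-1*(-24) + 3253) = √(24 + 3253) = √3277 ≈ 57.245)
-u = -√3277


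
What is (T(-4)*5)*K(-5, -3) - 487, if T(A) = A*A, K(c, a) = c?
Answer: -887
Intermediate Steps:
T(A) = A²
(T(-4)*5)*K(-5, -3) - 487 = ((-4)²*5)*(-5) - 487 = (16*5)*(-5) - 487 = 80*(-5) - 487 = -400 - 487 = -887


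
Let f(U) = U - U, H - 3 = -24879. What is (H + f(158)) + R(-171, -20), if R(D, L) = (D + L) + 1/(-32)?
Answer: -802145/32 ≈ -25067.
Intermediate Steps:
H = -24876 (H = 3 - 24879 = -24876)
R(D, L) = -1/32 + D + L (R(D, L) = (D + L) - 1/32 = -1/32 + D + L)
f(U) = 0
(H + f(158)) + R(-171, -20) = (-24876 + 0) + (-1/32 - 171 - 20) = -24876 - 6113/32 = -802145/32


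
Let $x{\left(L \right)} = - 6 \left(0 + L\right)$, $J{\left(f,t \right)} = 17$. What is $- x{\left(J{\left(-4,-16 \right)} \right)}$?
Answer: $102$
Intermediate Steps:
$x{\left(L \right)} = - 6 L$
$- x{\left(J{\left(-4,-16 \right)} \right)} = - \left(-6\right) 17 = \left(-1\right) \left(-102\right) = 102$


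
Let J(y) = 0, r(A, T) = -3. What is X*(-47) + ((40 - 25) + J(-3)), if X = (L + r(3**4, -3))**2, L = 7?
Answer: -737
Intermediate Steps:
X = 16 (X = (7 - 3)**2 = 4**2 = 16)
X*(-47) + ((40 - 25) + J(-3)) = 16*(-47) + ((40 - 25) + 0) = -752 + (15 + 0) = -752 + 15 = -737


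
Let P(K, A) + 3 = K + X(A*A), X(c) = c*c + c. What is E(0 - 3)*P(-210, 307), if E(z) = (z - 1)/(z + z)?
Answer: 17765936074/3 ≈ 5.9220e+9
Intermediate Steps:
X(c) = c + c² (X(c) = c² + c = c + c²)
P(K, A) = -3 + K + A²*(1 + A²) (P(K, A) = -3 + (K + (A*A)*(1 + A*A)) = -3 + (K + A²*(1 + A²)) = -3 + K + A²*(1 + A²))
E(z) = (-1 + z)/(2*z) (E(z) = (-1 + z)/((2*z)) = (-1 + z)*(1/(2*z)) = (-1 + z)/(2*z))
E(0 - 3)*P(-210, 307) = ((-1 + (0 - 3))/(2*(0 - 3)))*(-3 - 210 + 307² + 307⁴) = ((½)*(-1 - 3)/(-3))*(-3 - 210 + 94249 + 8882874001) = ((½)*(-⅓)*(-4))*8882968037 = (⅔)*8882968037 = 17765936074/3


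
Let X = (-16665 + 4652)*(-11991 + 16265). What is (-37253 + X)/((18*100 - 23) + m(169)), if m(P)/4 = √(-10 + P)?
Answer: -18260741651/631037 + 41104652*√159/631037 ≈ -28116.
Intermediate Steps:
X = -51343562 (X = -12013*4274 = -51343562)
m(P) = 4*√(-10 + P)
(-37253 + X)/((18*100 - 23) + m(169)) = (-37253 - 51343562)/((18*100 - 23) + 4*√(-10 + 169)) = -51380815/((1800 - 23) + 4*√159) = -51380815/(1777 + 4*√159)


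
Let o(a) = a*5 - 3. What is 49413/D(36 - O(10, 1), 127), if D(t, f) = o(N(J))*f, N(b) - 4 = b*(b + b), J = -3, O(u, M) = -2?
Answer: 49413/13589 ≈ 3.6362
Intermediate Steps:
N(b) = 4 + 2*b² (N(b) = 4 + b*(b + b) = 4 + b*(2*b) = 4 + 2*b²)
o(a) = -3 + 5*a (o(a) = 5*a - 3 = -3 + 5*a)
D(t, f) = 107*f (D(t, f) = (-3 + 5*(4 + 2*(-3)²))*f = (-3 + 5*(4 + 2*9))*f = (-3 + 5*(4 + 18))*f = (-3 + 5*22)*f = (-3 + 110)*f = 107*f)
49413/D(36 - O(10, 1), 127) = 49413/((107*127)) = 49413/13589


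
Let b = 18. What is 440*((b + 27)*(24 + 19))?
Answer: 851400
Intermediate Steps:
440*((b + 27)*(24 + 19)) = 440*((18 + 27)*(24 + 19)) = 440*(45*43) = 440*1935 = 851400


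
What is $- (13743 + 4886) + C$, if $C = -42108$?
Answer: $-60737$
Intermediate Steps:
$- (13743 + 4886) + C = - (13743 + 4886) - 42108 = \left(-1\right) 18629 - 42108 = -18629 - 42108 = -60737$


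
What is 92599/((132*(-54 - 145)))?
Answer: -92599/26268 ≈ -3.5252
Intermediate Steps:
92599/((132*(-54 - 145))) = 92599/((132*(-199))) = 92599/(-26268) = 92599*(-1/26268) = -92599/26268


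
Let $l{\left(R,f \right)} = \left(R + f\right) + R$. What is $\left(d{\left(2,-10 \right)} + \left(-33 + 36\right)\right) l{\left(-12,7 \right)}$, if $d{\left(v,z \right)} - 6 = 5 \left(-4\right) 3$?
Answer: $867$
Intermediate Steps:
$d{\left(v,z \right)} = -54$ ($d{\left(v,z \right)} = 6 + 5 \left(-4\right) 3 = 6 - 60 = -54$)
$l{\left(R,f \right)} = f + 2 R$
$\left(d{\left(2,-10 \right)} + \left(-33 + 36\right)\right) l{\left(-12,7 \right)} = \left(-54 + \left(-33 + 36\right)\right) \left(7 + 2 \left(-12\right)\right) = \left(-54 + 3\right) \left(7 - 24\right) = \left(-51\right) \left(-17\right) = 867$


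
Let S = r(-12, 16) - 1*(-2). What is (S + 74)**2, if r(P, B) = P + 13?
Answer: 5929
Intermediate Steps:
r(P, B) = 13 + P
S = 3 (S = (13 - 12) - 1*(-2) = 1 + 2 = 3)
(S + 74)**2 = (3 + 74)**2 = 77**2 = 5929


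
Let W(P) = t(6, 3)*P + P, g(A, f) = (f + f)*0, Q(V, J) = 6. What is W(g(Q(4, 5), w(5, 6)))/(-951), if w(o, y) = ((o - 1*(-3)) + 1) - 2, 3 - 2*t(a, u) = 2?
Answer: 0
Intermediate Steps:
t(a, u) = 1/2 (t(a, u) = 3/2 - 1/2*2 = 3/2 - 1 = 1/2)
w(o, y) = 2 + o (w(o, y) = ((o + 3) + 1) - 2 = ((3 + o) + 1) - 2 = (4 + o) - 2 = 2 + o)
g(A, f) = 0 (g(A, f) = (2*f)*0 = 0)
W(P) = 3*P/2 (W(P) = P/2 + P = 3*P/2)
W(g(Q(4, 5), w(5, 6)))/(-951) = ((3/2)*0)/(-951) = 0*(-1/951) = 0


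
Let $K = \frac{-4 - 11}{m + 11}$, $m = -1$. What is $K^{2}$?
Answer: $\frac{9}{4} \approx 2.25$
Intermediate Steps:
$K = - \frac{3}{2}$ ($K = \frac{-4 - 11}{-1 + 11} = - \frac{15}{10} = \left(-15\right) \frac{1}{10} = - \frac{3}{2} \approx -1.5$)
$K^{2} = \left(- \frac{3}{2}\right)^{2} = \frac{9}{4}$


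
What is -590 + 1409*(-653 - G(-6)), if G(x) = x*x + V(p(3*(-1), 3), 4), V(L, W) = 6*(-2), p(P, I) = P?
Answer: -954483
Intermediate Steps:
V(L, W) = -12
G(x) = -12 + x² (G(x) = x*x - 12 = x² - 12 = -12 + x²)
-590 + 1409*(-653 - G(-6)) = -590 + 1409*(-653 - (-12 + (-6)²)) = -590 + 1409*(-653 - (-12 + 36)) = -590 + 1409*(-653 - 1*24) = -590 + 1409*(-653 - 24) = -590 + 1409*(-677) = -590 - 953893 = -954483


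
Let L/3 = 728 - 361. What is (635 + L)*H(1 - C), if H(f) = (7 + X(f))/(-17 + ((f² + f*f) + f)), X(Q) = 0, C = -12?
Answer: 6076/167 ≈ 36.383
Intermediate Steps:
H(f) = 7/(-17 + f + 2*f²) (H(f) = (7 + 0)/(-17 + ((f² + f*f) + f)) = 7/(-17 + ((f² + f²) + f)) = 7/(-17 + (2*f² + f)) = 7/(-17 + (f + 2*f²)) = 7/(-17 + f + 2*f²))
L = 1101 (L = 3*(728 - 361) = 3*367 = 1101)
(635 + L)*H(1 - C) = (635 + 1101)*(7/(-17 + (1 - 1*(-12)) + 2*(1 - 1*(-12))²)) = 1736*(7/(-17 + (1 + 12) + 2*(1 + 12)²)) = 1736*(7/(-17 + 13 + 2*13²)) = 1736*(7/(-17 + 13 + 2*169)) = 1736*(7/(-17 + 13 + 338)) = 1736*(7/334) = 6076/167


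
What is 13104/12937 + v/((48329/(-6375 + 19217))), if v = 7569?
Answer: 1258123908042/625232273 ≈ 2012.3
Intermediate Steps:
13104/12937 + v/((48329/(-6375 + 19217))) = 13104/12937 + 7569/((48329/(-6375 + 19217))) = 13104*(1/12937) + 7569/((48329/12842)) = 13104/12937 + 7569/((48329*(1/12842))) = 13104/12937 + 7569/(48329/12842) = 13104/12937 + 7569*(12842/48329) = 13104/12937 + 97201098/48329 = 1258123908042/625232273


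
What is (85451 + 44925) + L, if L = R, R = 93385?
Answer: 223761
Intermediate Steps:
L = 93385
(85451 + 44925) + L = (85451 + 44925) + 93385 = 130376 + 93385 = 223761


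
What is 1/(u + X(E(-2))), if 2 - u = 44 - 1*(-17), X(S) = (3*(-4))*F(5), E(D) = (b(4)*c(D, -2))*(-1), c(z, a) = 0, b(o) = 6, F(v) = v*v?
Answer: -1/359 ≈ -0.0027855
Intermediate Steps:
F(v) = v**2
E(D) = 0 (E(D) = (6*0)*(-1) = 0*(-1) = 0)
X(S) = -300 (X(S) = (3*(-4))*5**2 = -12*25 = -300)
u = -59 (u = 2 - (44 - 1*(-17)) = 2 - (44 + 17) = 2 - 1*61 = 2 - 61 = -59)
1/(u + X(E(-2))) = 1/(-59 - 300) = 1/(-359) = -1/359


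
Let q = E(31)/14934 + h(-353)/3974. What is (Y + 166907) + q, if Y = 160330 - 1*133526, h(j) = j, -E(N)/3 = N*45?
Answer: 958023625932/4945643 ≈ 1.9371e+5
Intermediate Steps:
E(N) = -135*N (E(N) = -3*N*45 = -135*N)
q = -1825241/4945643 (q = -135*31/14934 - 353/3974 = -4185*1/14934 - 353*1/3974 = -1395/4978 - 353/3974 = -1825241/4945643 ≈ -0.36906)
Y = 26804 (Y = 160330 - 133526 = 26804)
(Y + 166907) + q = (26804 + 166907) - 1825241/4945643 = 193711 - 1825241/4945643 = 958023625932/4945643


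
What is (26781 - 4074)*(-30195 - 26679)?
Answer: -1291437918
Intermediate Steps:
(26781 - 4074)*(-30195 - 26679) = 22707*(-56874) = -1291437918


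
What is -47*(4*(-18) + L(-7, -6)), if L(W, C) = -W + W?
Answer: 3384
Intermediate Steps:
L(W, C) = 0
-47*(4*(-18) + L(-7, -6)) = -47*(4*(-18) + 0) = -47*(-72 + 0) = -47*(-72) = 3384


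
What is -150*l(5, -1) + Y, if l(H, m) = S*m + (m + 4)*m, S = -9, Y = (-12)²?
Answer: -756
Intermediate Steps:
Y = 144
l(H, m) = -9*m + m*(4 + m) (l(H, m) = -9*m + (m + 4)*m = -9*m + (4 + m)*m = -9*m + m*(4 + m))
-150*l(5, -1) + Y = -(-150)*(-5 - 1) + 144 = -(-150)*(-6) + 144 = -150*6 + 144 = -900 + 144 = -756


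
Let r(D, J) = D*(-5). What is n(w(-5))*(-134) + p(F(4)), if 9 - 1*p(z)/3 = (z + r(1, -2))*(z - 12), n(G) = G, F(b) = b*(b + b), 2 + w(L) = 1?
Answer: -1459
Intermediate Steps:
w(L) = -1 (w(L) = -2 + 1 = -1)
F(b) = 2*b² (F(b) = b*(2*b) = 2*b²)
r(D, J) = -5*D
p(z) = 27 - 3*(-12 + z)*(-5 + z) (p(z) = 27 - 3*(z - 5*1)*(z - 12) = 27 - 3*(z - 5)*(-12 + z) = 27 - 3*(-5 + z)*(-12 + z) = 27 - 3*(-12 + z)*(-5 + z))
n(w(-5))*(-134) + p(F(4)) = -1*(-134) + (-153 - 3*(2*4²)² + 51*(2*4²)) = 134 + (-153 - 3*(2*16)² + 51*(2*16)) = 134 + (-153 - 3*32² + 51*32) = 134 + (-153 - 3*1024 + 1632) = 134 + (-153 - 3072 + 1632) = 134 - 1593 = -1459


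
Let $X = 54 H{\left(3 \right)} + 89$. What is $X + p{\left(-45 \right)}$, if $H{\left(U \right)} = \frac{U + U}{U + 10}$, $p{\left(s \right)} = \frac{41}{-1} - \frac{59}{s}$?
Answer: $\frac{43427}{585} \approx 74.234$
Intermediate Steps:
$p{\left(s \right)} = -41 - \frac{59}{s}$ ($p{\left(s \right)} = 41 \left(-1\right) - \frac{59}{s} = -41 - \frac{59}{s}$)
$H{\left(U \right)} = \frac{2 U}{10 + U}$
$X = \frac{1481}{13}$ ($X = 54 \cdot 2 \cdot 3 \frac{1}{10 + 3} + 89 = 54 \cdot 2 \cdot 3 \cdot \frac{1}{13} + 89 = 54 \cdot \frac{6}{13} + 89 = \frac{324}{13} + 89 = \frac{1481}{13} \approx 113.92$)
$X + p{\left(-45 \right)} = \frac{1481}{13} - \left(41 + \frac{59}{-45}\right) = \frac{1481}{13} - \frac{1786}{45} = \frac{43427}{585}$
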